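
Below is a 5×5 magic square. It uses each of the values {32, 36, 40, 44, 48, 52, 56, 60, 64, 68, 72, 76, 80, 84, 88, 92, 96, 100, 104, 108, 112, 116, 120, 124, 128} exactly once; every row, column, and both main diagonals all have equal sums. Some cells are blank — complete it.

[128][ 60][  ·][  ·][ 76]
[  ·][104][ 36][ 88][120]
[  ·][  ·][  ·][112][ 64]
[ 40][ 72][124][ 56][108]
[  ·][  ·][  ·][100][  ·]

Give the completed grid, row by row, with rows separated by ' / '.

128 60 92 44 76 / 52 104 36 88 120 / 96 48 80 112 64 / 40 72 124 56 108 / 84 116 68 100 32

The 25 entries sum to 2000, so each line sums to 2000/5 = 400.
The remaining cell in row 2 is (2,1) = 400 − 348 = 52.
Column 4: 88 + 112 + 56 + 100 + ? = 400, so (1,4) = 44.
Column 5: 76 + 120 + 64 + 108 + ? = 400, so (5,5) = 32.
Main diagonal needs 400; the known cells sum to 320, so (3,3) = 80.
Anti-diagonal needs 400; the known cells sum to 316, so (5,1) = 84.
Using row 1: 128 + 60 + 44 + 76 + ? → (1,3) = 400 − 308 = 92.
Column 1 needs 400; the known cells sum to 304, so (3,1) = 96.
Column 3 needs 400; the known cells sum to 332, so (5,3) = 68.
Row 3 needs 400; the known cells sum to 352, so (3,2) = 48.
Row 5 needs 400; the known cells sum to 284, so (5,2) = 116.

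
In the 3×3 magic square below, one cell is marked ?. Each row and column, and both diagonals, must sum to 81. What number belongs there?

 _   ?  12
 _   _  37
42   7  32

Anti-diagonal needs 81; the known cells sum to 54, so (2,2) = 27.
The remaining cell in row 2 is (2,1) = 81 − 64 = 17.
From column 1, 81 − (17 + 42) gives (1,1) = 22.
Column 2 must total 81; the given cells sum to 34, so (1,2) = 47.

47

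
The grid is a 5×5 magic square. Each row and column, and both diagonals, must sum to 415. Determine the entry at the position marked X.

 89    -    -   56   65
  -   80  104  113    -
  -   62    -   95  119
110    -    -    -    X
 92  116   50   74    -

Row 5: 92 + 116 + 50 + 74 + ? = 415, so (5,5) = 83.
Column 4 must total 415; the given cells sum to 338, so (4,4) = 77.
Main diagonal: 89 + 80 + 77 + 83 + ? = 415, so (3,3) = 86.
From anti-diagonal, 415 − (65 + 113 + 86 + 92) gives (4,2) = 59.
Row 3 needs 415; the known cells sum to 362, so (3,1) = 53.
Column 1: 89 + 53 + 110 + 92 + ? = 415, so (2,1) = 71.
Column 2: 80 + 62 + 59 + 116 + ? = 415, so (1,2) = 98.
From row 1, 415 − (89 + 98 + 56 + 65) gives (1,3) = 107.
Row 2: 71 + 80 + 104 + 113 + ? = 415, so (2,5) = 47.
The remaining cell in column 3 is (4,3) = 415 − 347 = 68.
Using column 5: 65 + 47 + 119 + 83 + ? → (4,5) = 415 − 314 = 101.

101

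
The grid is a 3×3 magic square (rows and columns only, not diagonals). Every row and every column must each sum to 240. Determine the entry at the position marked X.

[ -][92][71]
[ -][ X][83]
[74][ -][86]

Row 1 needs 240; the known cells sum to 163, so (1,1) = 77.
Row 3 needs 240; the known cells sum to 160, so (3,2) = 80.
From column 1, 240 − (77 + 74) gives (2,1) = 89.
Using column 2: 92 + 80 + ? → (2,2) = 240 − 172 = 68.

68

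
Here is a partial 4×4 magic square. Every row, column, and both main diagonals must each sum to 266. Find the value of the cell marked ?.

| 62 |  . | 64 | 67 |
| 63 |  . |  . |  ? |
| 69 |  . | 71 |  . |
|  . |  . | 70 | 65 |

The remaining cell in row 1 is (1,2) = 266 − 193 = 73.
The remaining cell in column 1 is (4,1) = 266 − 194 = 72.
Using column 3: 64 + 71 + 70 + ? → (2,3) = 266 − 205 = 61.
Main diagonal must total 266; the given cells sum to 198, so (2,2) = 68.
Anti-diagonal needs 266; the known cells sum to 200, so (3,2) = 66.
Row 2 must total 266; the given cells sum to 192, so (2,4) = 74.

74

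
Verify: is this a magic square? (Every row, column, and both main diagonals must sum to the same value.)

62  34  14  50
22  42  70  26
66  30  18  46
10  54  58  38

Yes

Row 1: 62 + 34 + 14 + 50 = 160.
Row 2: 22 + 42 + 70 + 26 = 160.
Row 3: 66 + 30 + 18 + 46 = 160.
Row 4: 10 + 54 + 58 + 38 = 160.
Column 1: 62 + 22 + 66 + 10 = 160.
Column 2: 34 + 42 + 30 + 54 = 160.
Column 3: 14 + 70 + 18 + 58 = 160.
Column 4: 50 + 26 + 46 + 38 = 160.
Main diagonal: 62 + 42 + 18 + 38 = 160.
Anti-diagonal: 50 + 70 + 30 + 10 = 160.
All lines sum to 160.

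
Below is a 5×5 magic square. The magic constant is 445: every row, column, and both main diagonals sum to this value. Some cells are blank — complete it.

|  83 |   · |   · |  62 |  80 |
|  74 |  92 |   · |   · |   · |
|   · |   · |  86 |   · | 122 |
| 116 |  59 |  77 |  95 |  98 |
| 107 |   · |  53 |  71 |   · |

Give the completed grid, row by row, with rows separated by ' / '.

83 101 119 62 80 / 74 92 110 113 56 / 65 68 86 104 122 / 116 59 77 95 98 / 107 125 53 71 89

Column 1 needs 445; the known cells sum to 380, so (3,1) = 65.
Main diagonal must total 445; the given cells sum to 356, so (5,5) = 89.
Anti-diagonal needs 445; the known cells sum to 332, so (2,4) = 113.
Row 5 needs 445; the known cells sum to 320, so (5,2) = 125.
Column 4: 62 + 113 + 95 + 71 + ? = 445, so (3,4) = 104.
From column 5, 445 − (80 + 122 + 98 + 89) gives (2,5) = 56.
Row 2: 74 + 92 + 113 + 56 + ? = 445, so (2,3) = 110.
The remaining cell in row 3 is (3,2) = 445 − 377 = 68.
The remaining cell in column 2 is (1,2) = 445 − 344 = 101.
Column 3 must total 445; the given cells sum to 326, so (1,3) = 119.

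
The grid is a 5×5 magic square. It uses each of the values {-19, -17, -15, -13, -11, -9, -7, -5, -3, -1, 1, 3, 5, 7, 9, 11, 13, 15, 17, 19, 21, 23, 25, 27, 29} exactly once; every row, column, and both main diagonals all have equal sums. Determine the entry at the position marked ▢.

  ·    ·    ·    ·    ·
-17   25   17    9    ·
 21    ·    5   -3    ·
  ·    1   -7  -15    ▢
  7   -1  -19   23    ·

The 25 entries sum to 125, so each line sums to 125/5 = 25.
Using row 2: -17 + 25 + 17 + 9 + ? → (2,5) = 25 − 34 = -9.
Row 5 needs 25; the known cells sum to 10, so (5,5) = 15.
Column 3 needs 25; the known cells sum to -4, so (1,3) = 29.
From column 4, 25 − (9 + (-3) + (-15) + 23) gives (1,4) = 11.
Main diagonal: 25 + 5 + (-15) + 15 + ? = 25, so (1,1) = -5.
The remaining cell in anti-diagonal is (1,5) = 25 − 22 = 3.
Using row 1: -5 + 29 + 11 + 3 + ? → (1,2) = 25 − 38 = -13.
Column 1 needs 25; the known cells sum to 6, so (4,1) = 19.
Column 2: -13 + 25 + 1 + (-1) + ? = 25, so (3,2) = 13.
Using row 3: 21 + 13 + 5 + (-3) + ? → (3,5) = 25 − 36 = -11.
The remaining cell in row 4 is (4,5) = 25 − (-2) = 27.

27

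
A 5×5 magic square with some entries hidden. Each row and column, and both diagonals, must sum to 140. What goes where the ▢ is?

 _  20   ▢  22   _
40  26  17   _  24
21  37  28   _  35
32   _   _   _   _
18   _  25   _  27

Row 2 needs 140; the known cells sum to 107, so (2,4) = 33.
The remaining cell in row 3 is (3,4) = 140 − 121 = 19.
The remaining cell in column 1 is (1,1) = 140 − 111 = 29.
Main diagonal must total 140; the given cells sum to 110, so (4,4) = 30.
Column 4: 22 + 33 + 19 + 30 + ? = 140, so (5,4) = 36.
Using row 5: 18 + 25 + 36 + 27 + ? → (5,2) = 140 − 106 = 34.
From column 2, 140 − (20 + 26 + 37 + 34) gives (4,2) = 23.
The remaining cell in anti-diagonal is (1,5) = 140 − 102 = 38.
Row 1 needs 140; the known cells sum to 109, so (1,3) = 31.

31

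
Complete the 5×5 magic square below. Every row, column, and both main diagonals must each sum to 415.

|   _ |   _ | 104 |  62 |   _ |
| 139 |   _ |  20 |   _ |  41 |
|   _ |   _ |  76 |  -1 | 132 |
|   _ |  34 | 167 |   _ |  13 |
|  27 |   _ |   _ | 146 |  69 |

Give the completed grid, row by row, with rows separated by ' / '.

83 6 104 62 160 / 139 97 20 118 41 / 55 153 76 -1 132 / 111 34 167 90 13 / 27 125 48 146 69

Column 3: 104 + 20 + 76 + 167 + ? = 415, so (5,3) = 48.
Column 5 must total 415; the given cells sum to 255, so (1,5) = 160.
Anti-diagonal must total 415; the given cells sum to 297, so (2,4) = 118.
Row 2 must total 415; the given cells sum to 318, so (2,2) = 97.
Row 5 must total 415; the given cells sum to 290, so (5,2) = 125.
Column 4: 62 + 118 + (-1) + 146 + ? = 415, so (4,4) = 90.
Main diagonal must total 415; the given cells sum to 332, so (1,1) = 83.
Row 1: 83 + 104 + 62 + 160 + ? = 415, so (1,2) = 6.
Row 4: 34 + 167 + 90 + 13 + ? = 415, so (4,1) = 111.
Column 1 needs 415; the known cells sum to 360, so (3,1) = 55.
Using column 2: 6 + 97 + 34 + 125 + ? → (3,2) = 415 − 262 = 153.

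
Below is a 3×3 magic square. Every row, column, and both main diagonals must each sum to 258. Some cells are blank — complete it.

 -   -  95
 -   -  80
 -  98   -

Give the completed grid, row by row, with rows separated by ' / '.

Using column 3: 95 + 80 + ? → (3,3) = 258 − 175 = 83.
The remaining cell in row 3 is (3,1) = 258 − 181 = 77.
From anti-diagonal, 258 − (95 + 77) gives (2,2) = 86.
The remaining cell in row 2 is (2,1) = 258 − 166 = 92.
Column 1 needs 258; the known cells sum to 169, so (1,1) = 89.
Column 2 needs 258; the known cells sum to 184, so (1,2) = 74.

89 74 95 / 92 86 80 / 77 98 83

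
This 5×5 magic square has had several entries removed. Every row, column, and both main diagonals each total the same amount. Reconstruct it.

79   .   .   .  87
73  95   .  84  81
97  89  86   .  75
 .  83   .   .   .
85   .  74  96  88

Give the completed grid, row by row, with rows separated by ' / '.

79 76 93 90 87 / 73 95 92 84 81 / 97 89 86 78 75 / 91 83 80 77 94 / 85 82 74 96 88

Anti-diagonal is already complete: 87 + 84 + 86 + 83 + 85 = 425, so that is the magic constant.
Row 2 must total 425; the given cells sum to 333, so (2,3) = 92.
Using row 3: 97 + 89 + 86 + 75 + ? → (3,4) = 425 − 347 = 78.
Using row 5: 85 + 74 + 96 + 88 + ? → (5,2) = 425 − 343 = 82.
Using column 1: 79 + 73 + 97 + 85 + ? → (4,1) = 425 − 334 = 91.
The remaining cell in column 2 is (1,2) = 425 − 349 = 76.
Column 5 needs 425; the known cells sum to 331, so (4,5) = 94.
Using main diagonal: 79 + 95 + 86 + 88 + ? → (4,4) = 425 − 348 = 77.
Row 4: 91 + 83 + 77 + 94 + ? = 425, so (4,3) = 80.
Column 3 must total 425; the given cells sum to 332, so (1,3) = 93.
Using column 4: 84 + 78 + 77 + 96 + ? → (1,4) = 425 − 335 = 90.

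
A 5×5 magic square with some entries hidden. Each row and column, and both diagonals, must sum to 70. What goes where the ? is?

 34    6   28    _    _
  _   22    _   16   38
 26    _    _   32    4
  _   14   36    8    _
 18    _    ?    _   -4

Main diagonal needs 70; the known cells sum to 60, so (3,3) = 10.
Using anti-diagonal: 16 + 10 + 14 + 18 + ? → (1,5) = 70 − 58 = 12.
Row 1 must total 70; the given cells sum to 80, so (1,4) = -10.
The remaining cell in row 3 is (3,2) = 70 − 72 = -2.
Using column 2: 6 + 22 + (-2) + 14 + ? → (5,2) = 70 − 40 = 30.
Column 4 must total 70; the given cells sum to 46, so (5,4) = 24.
Column 5: 12 + 38 + 4 + (-4) + ? = 70, so (4,5) = 20.
Row 4: 14 + 36 + 8 + 20 + ? = 70, so (4,1) = -8.
Row 5: 18 + 30 + 24 + (-4) + ? = 70, so (5,3) = 2.

2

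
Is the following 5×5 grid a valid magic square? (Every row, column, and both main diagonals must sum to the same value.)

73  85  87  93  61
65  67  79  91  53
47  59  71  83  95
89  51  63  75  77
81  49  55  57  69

No — column 4 sums to 399 but row 4 sums to 355.

Row 1: 73 + 85 + 87 + 93 + 61 = 399.
Row 2: 65 + 67 + 79 + 91 + 53 = 355.
Row 3: 47 + 59 + 71 + 83 + 95 = 355.
Row 4: 89 + 51 + 63 + 75 + 77 = 355.
Row 5: 81 + 49 + 55 + 57 + 69 = 311.
Column 1: 73 + 65 + 47 + 89 + 81 = 355.
Column 2: 85 + 67 + 59 + 51 + 49 = 311.
Column 3: 87 + 79 + 71 + 63 + 55 = 355.
Column 4: 93 + 91 + 83 + 75 + 57 = 399.
Column 5: 61 + 53 + 95 + 77 + 69 = 355.
Main diagonal: 73 + 67 + 71 + 75 + 69 = 355.
Anti-diagonal: 61 + 91 + 71 + 51 + 81 = 355.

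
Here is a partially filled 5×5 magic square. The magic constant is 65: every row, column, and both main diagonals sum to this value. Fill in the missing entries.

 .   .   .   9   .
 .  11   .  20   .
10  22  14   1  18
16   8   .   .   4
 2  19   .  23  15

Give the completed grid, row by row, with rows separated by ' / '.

Row 5: 2 + 19 + 23 + 15 + ? = 65, so (5,3) = 6.
Using column 2: 11 + 22 + 8 + 19 + ? → (1,2) = 65 − 60 = 5.
Column 4: 9 + 20 + 1 + 23 + ? = 65, so (4,4) = 12.
Using main diagonal: 11 + 14 + 12 + 15 + ? → (1,1) = 65 − 52 = 13.
Anti-diagonal needs 65; the known cells sum to 44, so (1,5) = 21.
Row 1 needs 65; the known cells sum to 48, so (1,3) = 17.
Row 4: 16 + 8 + 12 + 4 + ? = 65, so (4,3) = 25.
Column 1 needs 65; the known cells sum to 41, so (2,1) = 24.
Column 3 must total 65; the given cells sum to 62, so (2,3) = 3.
Using column 5: 21 + 18 + 4 + 15 + ? → (2,5) = 65 − 58 = 7.

13 5 17 9 21 / 24 11 3 20 7 / 10 22 14 1 18 / 16 8 25 12 4 / 2 19 6 23 15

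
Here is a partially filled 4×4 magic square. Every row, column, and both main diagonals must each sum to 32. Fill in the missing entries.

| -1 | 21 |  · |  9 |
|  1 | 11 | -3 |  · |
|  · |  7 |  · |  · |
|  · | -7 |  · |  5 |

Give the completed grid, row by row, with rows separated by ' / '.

The remaining cell in row 1 is (1,3) = 32 − 29 = 3.
The remaining cell in row 2 is (2,4) = 32 − 9 = 23.
Column 4 must total 32; the given cells sum to 37, so (3,4) = -5.
Using main diagonal: -1 + 11 + 5 + ? → (3,3) = 32 − 15 = 17.
The remaining cell in anti-diagonal is (4,1) = 32 − 13 = 19.
Using row 3: 7 + 17 + (-5) + ? → (3,1) = 32 − 19 = 13.
Using row 4: 19 + (-7) + 5 + ? → (4,3) = 32 − 17 = 15.

-1 21 3 9 / 1 11 -3 23 / 13 7 17 -5 / 19 -7 15 5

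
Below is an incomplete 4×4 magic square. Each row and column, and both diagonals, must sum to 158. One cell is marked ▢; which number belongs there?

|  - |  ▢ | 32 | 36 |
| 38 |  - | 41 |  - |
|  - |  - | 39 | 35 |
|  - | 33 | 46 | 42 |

Row 4 needs 158; the known cells sum to 121, so (4,1) = 37.
The remaining cell in column 4 is (2,4) = 158 − 113 = 45.
From anti-diagonal, 158 − (36 + 41 + 37) gives (3,2) = 44.
The remaining cell in row 2 is (2,2) = 158 − 124 = 34.
Row 3 must total 158; the given cells sum to 118, so (3,1) = 40.
From column 1, 158 − (38 + 40 + 37) gives (1,1) = 43.
Column 2 needs 158; the known cells sum to 111, so (1,2) = 47.

47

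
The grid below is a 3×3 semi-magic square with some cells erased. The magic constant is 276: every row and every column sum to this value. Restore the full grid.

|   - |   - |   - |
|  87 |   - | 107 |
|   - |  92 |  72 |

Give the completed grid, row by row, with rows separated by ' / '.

From row 2, 276 − (87 + 107) gives (2,2) = 82.
From row 3, 276 − (92 + 72) gives (3,1) = 112.
From column 1, 276 − (87 + 112) gives (1,1) = 77.
Column 2: 82 + 92 + ? = 276, so (1,2) = 102.
Column 3 must total 276; the given cells sum to 179, so (1,3) = 97.

77 102 97 / 87 82 107 / 112 92 72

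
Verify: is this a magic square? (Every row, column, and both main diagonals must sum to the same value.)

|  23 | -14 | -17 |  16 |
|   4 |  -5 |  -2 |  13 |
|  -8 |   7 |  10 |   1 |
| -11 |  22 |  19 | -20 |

Row 1: 23 + (-14) + (-17) + 16 = 8.
Row 2: 4 + (-5) + (-2) + 13 = 10.
Row 3: -8 + 7 + 10 + 1 = 10.
Row 4: -11 + 22 + 19 + (-20) = 10.
Column 1: 23 + 4 + (-8) + (-11) = 8.
Column 2: -14 + (-5) + 7 + 22 = 10.
Column 3: -17 + (-2) + 10 + 19 = 10.
Column 4: 16 + 13 + 1 + (-20) = 10.
Main diagonal: 23 + (-5) + 10 + (-20) = 8.
Anti-diagonal: 16 + (-2) + 7 + (-11) = 10.

No — row 1 sums to 8 but column 3 sums to 10.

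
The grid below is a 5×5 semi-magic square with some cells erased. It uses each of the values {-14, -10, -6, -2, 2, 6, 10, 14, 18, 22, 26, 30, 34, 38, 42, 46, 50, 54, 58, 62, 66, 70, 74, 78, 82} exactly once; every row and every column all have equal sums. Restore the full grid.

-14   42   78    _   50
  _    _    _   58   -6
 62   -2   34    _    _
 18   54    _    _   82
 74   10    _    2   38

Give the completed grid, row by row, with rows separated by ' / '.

The 25 entries sum to 850, so each line sums to 850/5 = 170.
Row 1 must total 170; the given cells sum to 156, so (1,4) = 14.
Row 5: 74 + 10 + 2 + 38 + ? = 170, so (5,3) = 46.
Column 1 must total 170; the given cells sum to 140, so (2,1) = 30.
Column 2 must total 170; the given cells sum to 104, so (2,2) = 66.
Column 5 needs 170; the known cells sum to 164, so (3,5) = 6.
The remaining cell in row 2 is (2,3) = 170 − 148 = 22.
Using row 3: 62 + (-2) + 34 + 6 + ? → (3,4) = 170 − 100 = 70.
From column 3, 170 − (78 + 22 + 34 + 46) gives (4,3) = -10.
Column 4 needs 170; the known cells sum to 144, so (4,4) = 26.

-14 42 78 14 50 / 30 66 22 58 -6 / 62 -2 34 70 6 / 18 54 -10 26 82 / 74 10 46 2 38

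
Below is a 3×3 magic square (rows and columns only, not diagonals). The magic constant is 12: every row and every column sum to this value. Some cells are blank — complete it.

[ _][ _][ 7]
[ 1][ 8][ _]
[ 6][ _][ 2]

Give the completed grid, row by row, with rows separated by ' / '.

Row 2 must total 12; the given cells sum to 9, so (2,3) = 3.
From row 3, 12 − (6 + 2) gives (3,2) = 4.
Column 1 must total 12; the given cells sum to 7, so (1,1) = 5.
The remaining cell in column 2 is (1,2) = 12 − 12 = 0.

5 0 7 / 1 8 3 / 6 4 2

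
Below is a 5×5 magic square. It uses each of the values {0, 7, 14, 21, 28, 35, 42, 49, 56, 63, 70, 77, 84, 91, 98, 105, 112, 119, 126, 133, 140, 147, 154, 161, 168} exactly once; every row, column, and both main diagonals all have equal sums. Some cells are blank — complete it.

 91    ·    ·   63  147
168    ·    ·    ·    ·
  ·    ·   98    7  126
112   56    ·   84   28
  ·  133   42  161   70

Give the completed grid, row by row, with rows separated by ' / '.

The 25 entries sum to 2100, so each line sums to 2100/5 = 420.
The remaining cell in row 4 is (4,3) = 420 − 280 = 140.
Row 5 needs 420; the known cells sum to 406, so (5,1) = 14.
Column 1 needs 420; the known cells sum to 385, so (3,1) = 35.
The remaining cell in column 4 is (2,4) = 420 − 315 = 105.
Column 5 must total 420; the given cells sum to 371, so (2,5) = 49.
Main diagonal needs 420; the known cells sum to 343, so (2,2) = 77.
Row 2 must total 420; the given cells sum to 399, so (2,3) = 21.
Row 3 needs 420; the known cells sum to 266, so (3,2) = 154.
From column 2, 420 − (77 + 154 + 56 + 133) gives (1,2) = 0.
Column 3 needs 420; the known cells sum to 301, so (1,3) = 119.

91 0 119 63 147 / 168 77 21 105 49 / 35 154 98 7 126 / 112 56 140 84 28 / 14 133 42 161 70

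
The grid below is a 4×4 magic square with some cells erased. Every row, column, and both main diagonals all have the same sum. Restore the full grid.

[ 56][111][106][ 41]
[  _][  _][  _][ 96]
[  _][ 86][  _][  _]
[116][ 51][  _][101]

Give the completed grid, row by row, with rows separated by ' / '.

56 111 106 41 / 81 66 71 96 / 61 86 91 76 / 116 51 46 101

Row 1 is already complete: 56 + 111 + 106 + 41 = 314, so that is the magic constant.
Row 4 needs 314; the known cells sum to 268, so (4,3) = 46.
Column 2 must total 314; the given cells sum to 248, so (2,2) = 66.
Column 4 must total 314; the given cells sum to 238, so (3,4) = 76.
Main diagonal: 56 + 66 + 101 + ? = 314, so (3,3) = 91.
From anti-diagonal, 314 − (41 + 86 + 116) gives (2,3) = 71.
From row 2, 314 − (66 + 71 + 96) gives (2,1) = 81.
Row 3: 86 + 91 + 76 + ? = 314, so (3,1) = 61.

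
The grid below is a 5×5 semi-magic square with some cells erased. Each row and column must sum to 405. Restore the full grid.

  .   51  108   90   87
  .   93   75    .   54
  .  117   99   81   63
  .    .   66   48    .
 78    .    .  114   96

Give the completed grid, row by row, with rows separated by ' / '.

Row 1 needs 405; the known cells sum to 336, so (1,1) = 69.
Row 3: 117 + 99 + 81 + 63 + ? = 405, so (3,1) = 45.
From column 3, 405 − (108 + 75 + 99 + 66) gives (5,3) = 57.
Column 4 needs 405; the known cells sum to 333, so (2,4) = 72.
Using column 5: 87 + 54 + 63 + 96 + ? → (4,5) = 405 − 300 = 105.
Using row 2: 93 + 75 + 72 + 54 + ? → (2,1) = 405 − 294 = 111.
The remaining cell in row 5 is (5,2) = 405 − 345 = 60.
Column 1 must total 405; the given cells sum to 303, so (4,1) = 102.
Column 2: 51 + 93 + 117 + 60 + ? = 405, so (4,2) = 84.

69 51 108 90 87 / 111 93 75 72 54 / 45 117 99 81 63 / 102 84 66 48 105 / 78 60 57 114 96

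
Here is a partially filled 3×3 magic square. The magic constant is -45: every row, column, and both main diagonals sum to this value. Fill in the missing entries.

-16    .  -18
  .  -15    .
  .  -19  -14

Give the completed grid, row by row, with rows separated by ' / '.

-16 -11 -18 / -17 -15 -13 / -12 -19 -14

Row 1: -16 + (-18) + ? = -45, so (1,2) = -11.
Row 3: -19 + (-14) + ? = -45, so (3,1) = -12.
Column 1 needs -45; the known cells sum to -28, so (2,1) = -17.
Column 3 must total -45; the given cells sum to -32, so (2,3) = -13.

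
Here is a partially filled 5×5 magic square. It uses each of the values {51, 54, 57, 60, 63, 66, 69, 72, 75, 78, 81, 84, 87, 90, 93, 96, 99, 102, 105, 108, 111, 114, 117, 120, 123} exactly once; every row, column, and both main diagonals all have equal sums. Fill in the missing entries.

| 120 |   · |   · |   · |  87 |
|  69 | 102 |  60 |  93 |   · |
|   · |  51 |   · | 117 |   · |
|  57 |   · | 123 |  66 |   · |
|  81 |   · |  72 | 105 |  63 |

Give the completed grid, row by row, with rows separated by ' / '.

120 78 96 54 87 / 69 102 60 93 111 / 108 51 84 117 75 / 57 90 123 66 99 / 81 114 72 105 63

The 25 entries sum to 2175, so each line sums to 2175/5 = 435.
The remaining cell in row 2 is (2,5) = 435 − 324 = 111.
Row 5 must total 435; the given cells sum to 321, so (5,2) = 114.
From column 1, 435 − (120 + 69 + 57 + 81) gives (3,1) = 108.
Using column 4: 93 + 117 + 66 + 105 + ? → (1,4) = 435 − 381 = 54.
From main diagonal, 435 − (120 + 102 + 66 + 63) gives (3,3) = 84.
From anti-diagonal, 435 − (87 + 93 + 84 + 81) gives (4,2) = 90.
Row 3 must total 435; the given cells sum to 360, so (3,5) = 75.
Row 4 must total 435; the given cells sum to 336, so (4,5) = 99.
From column 2, 435 − (102 + 51 + 90 + 114) gives (1,2) = 78.
Using column 3: 60 + 84 + 123 + 72 + ? → (1,3) = 435 − 339 = 96.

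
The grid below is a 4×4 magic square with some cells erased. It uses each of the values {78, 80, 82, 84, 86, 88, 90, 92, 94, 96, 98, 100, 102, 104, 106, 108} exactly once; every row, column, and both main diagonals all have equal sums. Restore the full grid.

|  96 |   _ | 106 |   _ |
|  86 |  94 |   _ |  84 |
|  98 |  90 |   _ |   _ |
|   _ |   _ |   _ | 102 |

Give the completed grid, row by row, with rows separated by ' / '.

The 16 entries sum to 1488, so each line sums to 1488/4 = 372.
Row 2 needs 372; the known cells sum to 264, so (2,3) = 108.
Using column 1: 96 + 86 + 98 + ? → (4,1) = 372 − 280 = 92.
Main diagonal must total 372; the given cells sum to 292, so (3,3) = 80.
Using anti-diagonal: 108 + 90 + 92 + ? → (1,4) = 372 − 290 = 82.
Row 1 must total 372; the given cells sum to 284, so (1,2) = 88.
Using row 3: 98 + 90 + 80 + ? → (3,4) = 372 − 268 = 104.
Column 2 needs 372; the known cells sum to 272, so (4,2) = 100.
Using column 3: 106 + 108 + 80 + ? → (4,3) = 372 − 294 = 78.

96 88 106 82 / 86 94 108 84 / 98 90 80 104 / 92 100 78 102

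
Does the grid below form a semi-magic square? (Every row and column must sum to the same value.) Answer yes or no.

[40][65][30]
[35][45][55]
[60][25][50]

Row 1: 40 + 65 + 30 = 135.
Row 2: 35 + 45 + 55 = 135.
Row 3: 60 + 25 + 50 = 135.
Column 1: 40 + 35 + 60 = 135.
Column 2: 65 + 45 + 25 = 135.
Column 3: 30 + 55 + 50 = 135.
All lines sum to 135.

Yes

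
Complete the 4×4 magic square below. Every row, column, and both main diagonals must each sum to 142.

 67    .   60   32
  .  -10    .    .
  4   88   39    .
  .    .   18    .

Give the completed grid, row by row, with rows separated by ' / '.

67 -17 60 32 / 74 -10 25 53 / 4 88 39 11 / -3 81 18 46

Row 1 needs 142; the known cells sum to 159, so (1,2) = -17.
Row 3 needs 142; the known cells sum to 131, so (3,4) = 11.
The remaining cell in column 2 is (4,2) = 142 − 61 = 81.
Column 3 needs 142; the known cells sum to 117, so (2,3) = 25.
Using main diagonal: 67 + (-10) + 39 + ? → (4,4) = 142 − 96 = 46.
From anti-diagonal, 142 − (32 + 25 + 88) gives (4,1) = -3.
Using column 1: 67 + 4 + (-3) + ? → (2,1) = 142 − 68 = 74.
The remaining cell in column 4 is (2,4) = 142 − 89 = 53.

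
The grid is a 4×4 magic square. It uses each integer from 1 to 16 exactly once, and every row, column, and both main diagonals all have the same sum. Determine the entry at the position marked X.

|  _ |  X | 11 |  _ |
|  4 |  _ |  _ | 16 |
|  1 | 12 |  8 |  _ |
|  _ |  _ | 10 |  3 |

7

The entries are 1 through 16, which sum to 136, so each line sums to 136/4 = 34.
From row 3, 34 − (1 + 12 + 8) gives (3,4) = 13.
Using column 3: 11 + 8 + 10 + ? → (2,3) = 34 − 29 = 5.
The remaining cell in column 4 is (1,4) = 34 − 32 = 2.
Anti-diagonal: 2 + 5 + 12 + ? = 34, so (4,1) = 15.
Row 2 must total 34; the given cells sum to 25, so (2,2) = 9.
From row 4, 34 − (15 + 10 + 3) gives (4,2) = 6.
Column 1 must total 34; the given cells sum to 20, so (1,1) = 14.
Column 2 needs 34; the known cells sum to 27, so (1,2) = 7.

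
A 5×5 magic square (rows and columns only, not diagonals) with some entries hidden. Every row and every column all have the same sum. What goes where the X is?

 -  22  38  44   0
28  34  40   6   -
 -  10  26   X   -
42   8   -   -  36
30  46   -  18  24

Column 2 is complete and sums to 120; that is the magic constant.
Row 1: 22 + 38 + 44 + 0 + ? = 120, so (1,1) = 16.
Using row 2: 28 + 34 + 40 + 6 + ? → (2,5) = 120 − 108 = 12.
Row 5 needs 120; the known cells sum to 118, so (5,3) = 2.
Column 1 needs 120; the known cells sum to 116, so (3,1) = 4.
From column 3, 120 − (38 + 40 + 26 + 2) gives (4,3) = 14.
From column 5, 120 − (0 + 12 + 36 + 24) gives (3,5) = 48.
From row 3, 120 − (4 + 10 + 26 + 48) gives (3,4) = 32.

32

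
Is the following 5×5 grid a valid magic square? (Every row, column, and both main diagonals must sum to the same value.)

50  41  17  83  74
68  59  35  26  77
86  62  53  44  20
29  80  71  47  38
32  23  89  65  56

Yes

Row 1: 50 + 41 + 17 + 83 + 74 = 265.
Row 2: 68 + 59 + 35 + 26 + 77 = 265.
Row 3: 86 + 62 + 53 + 44 + 20 = 265.
Row 4: 29 + 80 + 71 + 47 + 38 = 265.
Row 5: 32 + 23 + 89 + 65 + 56 = 265.
Column 1: 50 + 68 + 86 + 29 + 32 = 265.
Column 2: 41 + 59 + 62 + 80 + 23 = 265.
Column 3: 17 + 35 + 53 + 71 + 89 = 265.
Column 4: 83 + 26 + 44 + 47 + 65 = 265.
Column 5: 74 + 77 + 20 + 38 + 56 = 265.
Main diagonal: 50 + 59 + 53 + 47 + 56 = 265.
Anti-diagonal: 74 + 26 + 53 + 80 + 32 = 265.
All lines sum to 265.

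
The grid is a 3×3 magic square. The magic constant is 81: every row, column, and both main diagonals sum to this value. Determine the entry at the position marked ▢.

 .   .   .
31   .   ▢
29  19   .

23

From row 3, 81 − (29 + 19) gives (3,3) = 33.
The remaining cell in column 1 is (1,1) = 81 − 60 = 21.
The remaining cell in main diagonal is (2,2) = 81 − 54 = 27.
Anti-diagonal needs 81; the known cells sum to 56, so (1,3) = 25.
The remaining cell in row 1 is (1,2) = 81 − 46 = 35.
Row 2 must total 81; the given cells sum to 58, so (2,3) = 23.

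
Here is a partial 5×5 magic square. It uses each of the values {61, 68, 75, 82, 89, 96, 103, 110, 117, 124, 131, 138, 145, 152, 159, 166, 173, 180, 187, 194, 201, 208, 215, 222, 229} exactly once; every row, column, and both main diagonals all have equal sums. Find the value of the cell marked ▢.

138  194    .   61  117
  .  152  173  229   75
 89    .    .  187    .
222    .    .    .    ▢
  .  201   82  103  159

166

The 25 entries sum to 3625, so each line sums to 3625/5 = 725.
Row 1: 138 + 194 + 61 + 117 + ? = 725, so (1,3) = 215.
From row 2, 725 − (152 + 173 + 229 + 75) gives (2,1) = 96.
Row 5 needs 725; the known cells sum to 545, so (5,1) = 180.
Column 4 needs 725; the known cells sum to 580, so (4,4) = 145.
Main diagonal must total 725; the given cells sum to 594, so (3,3) = 131.
Anti-diagonal needs 725; the known cells sum to 657, so (4,2) = 68.
The remaining cell in column 2 is (3,2) = 725 − 615 = 110.
Column 3 must total 725; the given cells sum to 601, so (4,3) = 124.
The remaining cell in row 3 is (3,5) = 725 − 517 = 208.
The remaining cell in row 4 is (4,5) = 725 − 559 = 166.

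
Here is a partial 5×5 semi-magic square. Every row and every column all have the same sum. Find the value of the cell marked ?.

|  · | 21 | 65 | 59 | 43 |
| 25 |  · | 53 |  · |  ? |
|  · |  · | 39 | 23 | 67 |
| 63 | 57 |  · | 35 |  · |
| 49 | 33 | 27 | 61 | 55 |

31

Row 5 is complete and sums to 225; that is the magic constant.
From row 1, 225 − (21 + 65 + 59 + 43) gives (1,1) = 37.
Using column 1: 37 + 25 + 63 + 49 + ? → (3,1) = 225 − 174 = 51.
The remaining cell in column 3 is (4,3) = 225 − 184 = 41.
The remaining cell in column 4 is (2,4) = 225 − 178 = 47.
From row 3, 225 − (51 + 39 + 23 + 67) gives (3,2) = 45.
From row 4, 225 − (63 + 57 + 41 + 35) gives (4,5) = 29.
Column 2 needs 225; the known cells sum to 156, so (2,2) = 69.
From column 5, 225 − (43 + 67 + 29 + 55) gives (2,5) = 31.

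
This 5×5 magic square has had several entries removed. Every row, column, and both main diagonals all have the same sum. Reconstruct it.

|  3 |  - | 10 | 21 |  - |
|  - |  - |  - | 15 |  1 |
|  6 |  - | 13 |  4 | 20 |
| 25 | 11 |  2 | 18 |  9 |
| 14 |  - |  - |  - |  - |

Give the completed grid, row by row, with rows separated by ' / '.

Row 4 is already complete: 25 + 11 + 2 + 18 + 9 = 65, so that is the magic constant.
Using row 3: 6 + 13 + 4 + 20 + ? → (3,2) = 65 − 43 = 22.
Using column 1: 3 + 6 + 25 + 14 + ? → (2,1) = 65 − 48 = 17.
The remaining cell in column 4 is (5,4) = 65 − 58 = 7.
From anti-diagonal, 65 − (15 + 13 + 11 + 14) gives (1,5) = 12.
Using row 1: 3 + 10 + 21 + 12 + ? → (1,2) = 65 − 46 = 19.
Column 5 needs 65; the known cells sum to 42, so (5,5) = 23.
Main diagonal needs 65; the known cells sum to 57, so (2,2) = 8.
The remaining cell in row 2 is (2,3) = 65 − 41 = 24.
Column 2 needs 65; the known cells sum to 60, so (5,2) = 5.
The remaining cell in column 3 is (5,3) = 65 − 49 = 16.

3 19 10 21 12 / 17 8 24 15 1 / 6 22 13 4 20 / 25 11 2 18 9 / 14 5 16 7 23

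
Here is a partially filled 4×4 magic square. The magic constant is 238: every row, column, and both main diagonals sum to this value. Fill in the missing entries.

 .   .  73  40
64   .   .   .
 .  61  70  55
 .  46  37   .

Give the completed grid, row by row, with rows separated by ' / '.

43 82 73 40 / 64 49 58 67 / 52 61 70 55 / 79 46 37 76

The remaining cell in row 3 is (3,1) = 238 − 186 = 52.
Using column 3: 73 + 70 + 37 + ? → (2,3) = 238 − 180 = 58.
Using anti-diagonal: 40 + 58 + 61 + ? → (4,1) = 238 − 159 = 79.
From row 4, 238 − (79 + 46 + 37) gives (4,4) = 76.
Column 1 must total 238; the given cells sum to 195, so (1,1) = 43.
Column 4 needs 238; the known cells sum to 171, so (2,4) = 67.
From main diagonal, 238 − (43 + 70 + 76) gives (2,2) = 49.
Row 1 must total 238; the given cells sum to 156, so (1,2) = 82.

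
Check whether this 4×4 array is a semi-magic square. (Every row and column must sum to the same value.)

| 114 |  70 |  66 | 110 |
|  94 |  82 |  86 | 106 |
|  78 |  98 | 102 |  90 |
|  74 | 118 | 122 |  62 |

Row 1: 114 + 70 + 66 + 110 = 360.
Row 2: 94 + 82 + 86 + 106 = 368.
Row 3: 78 + 98 + 102 + 90 = 368.
Row 4: 74 + 118 + 122 + 62 = 376.
Column 1: 114 + 94 + 78 + 74 = 360.
Column 2: 70 + 82 + 98 + 118 = 368.
Column 3: 66 + 86 + 102 + 122 = 376.
Column 4: 110 + 106 + 90 + 62 = 368.

No — column 2 sums to 368 but row 4 sums to 376.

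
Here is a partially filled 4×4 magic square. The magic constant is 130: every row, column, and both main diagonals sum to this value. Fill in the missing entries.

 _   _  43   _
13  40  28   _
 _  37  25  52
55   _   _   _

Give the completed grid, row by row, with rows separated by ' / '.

Row 2 must total 130; the given cells sum to 81, so (2,4) = 49.
The remaining cell in row 3 is (3,1) = 130 − 114 = 16.
From column 1, 130 − (13 + 16 + 55) gives (1,1) = 46.
From column 3, 130 − (43 + 28 + 25) gives (4,3) = 34.
Main diagonal must total 130; the given cells sum to 111, so (4,4) = 19.
Anti-diagonal needs 130; the known cells sum to 120, so (1,4) = 10.
Row 1: 46 + 43 + 10 + ? = 130, so (1,2) = 31.
Row 4: 55 + 34 + 19 + ? = 130, so (4,2) = 22.

46 31 43 10 / 13 40 28 49 / 16 37 25 52 / 55 22 34 19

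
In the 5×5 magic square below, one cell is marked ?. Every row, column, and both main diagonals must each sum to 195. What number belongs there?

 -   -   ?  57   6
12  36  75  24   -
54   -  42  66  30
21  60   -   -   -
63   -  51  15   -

18

Row 2: 12 + 36 + 75 + 24 + ? = 195, so (2,5) = 48.
The remaining cell in row 3 is (3,2) = 195 − 192 = 3.
Column 1 needs 195; the known cells sum to 150, so (1,1) = 45.
Column 4: 57 + 24 + 66 + 15 + ? = 195, so (4,4) = 33.
Main diagonal needs 195; the known cells sum to 156, so (5,5) = 39.
The remaining cell in row 5 is (5,2) = 195 − 168 = 27.
The remaining cell in column 2 is (1,2) = 195 − 126 = 69.
Column 5 must total 195; the given cells sum to 123, so (4,5) = 72.
The remaining cell in row 1 is (1,3) = 195 − 177 = 18.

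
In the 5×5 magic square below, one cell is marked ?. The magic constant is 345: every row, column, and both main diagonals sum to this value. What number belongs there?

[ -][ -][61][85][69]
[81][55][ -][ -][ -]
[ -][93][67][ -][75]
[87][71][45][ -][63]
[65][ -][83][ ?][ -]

57

Row 4: 87 + 71 + 45 + 63 + ? = 345, so (4,4) = 79.
Column 3: 61 + 67 + 45 + 83 + ? = 345, so (2,3) = 89.
Anti-diagonal must total 345; the given cells sum to 272, so (2,4) = 73.
Row 2 needs 345; the known cells sum to 298, so (2,5) = 47.
Column 5 needs 345; the known cells sum to 254, so (5,5) = 91.
From main diagonal, 345 − (55 + 67 + 79 + 91) gives (1,1) = 53.
The remaining cell in row 1 is (1,2) = 345 − 268 = 77.
Using column 1: 53 + 81 + 87 + 65 + ? → (3,1) = 345 − 286 = 59.
Column 2 must total 345; the given cells sum to 296, so (5,2) = 49.
Using row 3: 59 + 93 + 67 + 75 + ? → (3,4) = 345 − 294 = 51.
Row 5 needs 345; the known cells sum to 288, so (5,4) = 57.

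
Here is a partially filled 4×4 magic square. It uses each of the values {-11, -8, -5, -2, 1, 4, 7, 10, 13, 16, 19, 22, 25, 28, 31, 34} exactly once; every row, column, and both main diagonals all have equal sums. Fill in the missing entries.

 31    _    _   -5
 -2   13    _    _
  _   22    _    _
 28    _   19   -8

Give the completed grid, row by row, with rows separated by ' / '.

31 4 16 -5 / -2 13 1 34 / -11 22 10 25 / 28 7 19 -8

The 16 entries sum to 184, so each line sums to 184/4 = 46.
The remaining cell in row 4 is (4,2) = 46 − 39 = 7.
Using column 1: 31 + (-2) + 28 + ? → (3,1) = 46 − 57 = -11.
From column 2, 46 − (13 + 22 + 7) gives (1,2) = 4.
Main diagonal: 31 + 13 + (-8) + ? = 46, so (3,3) = 10.
Using anti-diagonal: -5 + 22 + 28 + ? → (2,3) = 46 − 45 = 1.
Using row 1: 31 + 4 + (-5) + ? → (1,3) = 46 − 30 = 16.
Row 2 must total 46; the given cells sum to 12, so (2,4) = 34.
Row 3 must total 46; the given cells sum to 21, so (3,4) = 25.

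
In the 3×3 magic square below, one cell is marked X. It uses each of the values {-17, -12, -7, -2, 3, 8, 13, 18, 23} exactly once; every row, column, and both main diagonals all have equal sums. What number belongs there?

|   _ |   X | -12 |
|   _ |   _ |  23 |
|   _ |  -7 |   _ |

The 9 entries sum to 27, so each line sums to 27/3 = 9.
Column 3 needs 9; the known cells sum to 11, so (3,3) = -2.
Using row 3: -7 + (-2) + ? → (3,1) = 9 − (-9) = 18.
Anti-diagonal: -12 + 18 + ? = 9, so (2,2) = 3.
Row 2 needs 9; the known cells sum to 26, so (2,1) = -17.
Using column 1: -17 + 18 + ? → (1,1) = 9 − 1 = 8.
The remaining cell in column 2 is (1,2) = 9 − (-4) = 13.

13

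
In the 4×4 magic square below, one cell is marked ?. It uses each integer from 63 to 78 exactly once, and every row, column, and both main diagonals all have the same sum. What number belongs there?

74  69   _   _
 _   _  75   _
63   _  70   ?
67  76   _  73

77

The entries are 63 through 78, which sum to 1128, so each line sums to 1128/4 = 282.
Row 4: 67 + 76 + 73 + ? = 282, so (4,3) = 66.
From column 1, 282 − (74 + 63 + 67) gives (2,1) = 78.
The remaining cell in column 3 is (1,3) = 282 − 211 = 71.
From main diagonal, 282 − (74 + 70 + 73) gives (2,2) = 65.
The remaining cell in row 1 is (1,4) = 282 − 214 = 68.
Row 2 needs 282; the known cells sum to 218, so (2,4) = 64.
The remaining cell in column 2 is (3,2) = 282 − 210 = 72.
Column 4 needs 282; the known cells sum to 205, so (3,4) = 77.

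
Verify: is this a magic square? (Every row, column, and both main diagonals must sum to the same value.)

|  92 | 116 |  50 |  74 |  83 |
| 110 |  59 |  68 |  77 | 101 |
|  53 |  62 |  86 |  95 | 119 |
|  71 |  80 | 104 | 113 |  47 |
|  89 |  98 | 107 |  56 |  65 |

Row 1: 92 + 116 + 50 + 74 + 83 = 415.
Row 2: 110 + 59 + 68 + 77 + 101 = 415.
Row 3: 53 + 62 + 86 + 95 + 119 = 415.
Row 4: 71 + 80 + 104 + 113 + 47 = 415.
Row 5: 89 + 98 + 107 + 56 + 65 = 415.
Column 1: 92 + 110 + 53 + 71 + 89 = 415.
Column 2: 116 + 59 + 62 + 80 + 98 = 415.
Column 3: 50 + 68 + 86 + 104 + 107 = 415.
Column 4: 74 + 77 + 95 + 113 + 56 = 415.
Column 5: 83 + 101 + 119 + 47 + 65 = 415.
Main diagonal: 92 + 59 + 86 + 113 + 65 = 415.
Anti-diagonal: 83 + 77 + 86 + 80 + 89 = 415.
All lines sum to 415.

Yes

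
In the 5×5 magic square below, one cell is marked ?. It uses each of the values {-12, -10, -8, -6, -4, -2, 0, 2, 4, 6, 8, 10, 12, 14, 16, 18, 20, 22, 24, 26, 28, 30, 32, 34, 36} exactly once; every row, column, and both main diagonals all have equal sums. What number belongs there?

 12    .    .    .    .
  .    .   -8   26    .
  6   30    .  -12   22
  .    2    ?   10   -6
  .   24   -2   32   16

The 25 entries sum to 300, so each line sums to 300/5 = 60.
Using row 3: 6 + 30 + (-12) + 22 + ? → (3,3) = 60 − 46 = 14.
Row 5 must total 60; the given cells sum to 70, so (5,1) = -10.
Column 4 must total 60; the given cells sum to 56, so (1,4) = 4.
Main diagonal: 12 + 14 + 10 + 16 + ? = 60, so (2,2) = 8.
The remaining cell in anti-diagonal is (1,5) = 60 − 32 = 28.
The remaining cell in column 2 is (1,2) = 60 − 64 = -4.
Column 5 needs 60; the known cells sum to 60, so (2,5) = 0.
The remaining cell in row 1 is (1,3) = 60 − 40 = 20.
Using row 2: 8 + (-8) + 26 + 0 + ? → (2,1) = 60 − 26 = 34.
Using column 1: 12 + 34 + 6 + (-10) + ? → (4,1) = 60 − 42 = 18.
From column 3, 60 − (20 + (-8) + 14 + (-2)) gives (4,3) = 36.

36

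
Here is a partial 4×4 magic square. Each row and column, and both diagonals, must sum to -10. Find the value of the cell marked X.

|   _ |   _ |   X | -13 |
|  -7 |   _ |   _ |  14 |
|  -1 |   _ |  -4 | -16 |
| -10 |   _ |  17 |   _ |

From row 3, -10 − (-1 + (-4) + (-16)) gives (3,2) = 11.
Column 1: -7 + (-1) + (-10) + ? = -10, so (1,1) = 8.
The remaining cell in column 4 is (4,4) = -10 − (-15) = 5.
Using main diagonal: 8 + (-4) + 5 + ? → (2,2) = -10 − 9 = -19.
The remaining cell in anti-diagonal is (2,3) = -10 − (-12) = 2.
Row 4: -10 + 17 + 5 + ? = -10, so (4,2) = -22.
Using column 2: -19 + 11 + (-22) + ? → (1,2) = -10 − (-30) = 20.
Column 3 must total -10; the given cells sum to 15, so (1,3) = -25.

-25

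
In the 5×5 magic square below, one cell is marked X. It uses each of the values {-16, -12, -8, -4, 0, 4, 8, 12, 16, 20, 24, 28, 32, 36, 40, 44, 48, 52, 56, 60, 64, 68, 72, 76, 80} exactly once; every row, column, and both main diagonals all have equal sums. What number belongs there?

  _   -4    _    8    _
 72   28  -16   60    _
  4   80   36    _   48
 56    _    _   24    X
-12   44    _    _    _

0

The 25 entries sum to 800, so each line sums to 800/5 = 160.
The remaining cell in row 2 is (2,5) = 160 − 144 = 16.
From row 3, 160 − (4 + 80 + 36 + 48) gives (3,4) = -8.
Column 1: 72 + 4 + 56 + (-12) + ? = 160, so (1,1) = 40.
From column 2, 160 − (-4 + 28 + 80 + 44) gives (4,2) = 12.
Column 4: 8 + 60 + (-8) + 24 + ? = 160, so (5,4) = 76.
Main diagonal must total 160; the given cells sum to 128, so (5,5) = 32.
Anti-diagonal needs 160; the known cells sum to 96, so (1,5) = 64.
The remaining cell in row 1 is (1,3) = 160 − 108 = 52.
Row 5 needs 160; the known cells sum to 140, so (5,3) = 20.
Column 3 needs 160; the known cells sum to 92, so (4,3) = 68.
Column 5 must total 160; the given cells sum to 160, so (4,5) = 0.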